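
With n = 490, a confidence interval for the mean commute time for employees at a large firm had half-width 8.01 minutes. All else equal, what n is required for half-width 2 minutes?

n = 7860

Margin of error scales as 1/√n, so n₂ = n₁·(E₁/E₂)².
n₂ = 490 × (8.01/2)² = 490 × 16.04 = 7859.60
Round up: n₂ = 7860.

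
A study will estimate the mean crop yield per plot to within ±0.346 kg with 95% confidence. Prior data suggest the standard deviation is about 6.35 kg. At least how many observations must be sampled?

For a mean, the margin of error is E = z·σ/√n, so n = (zσ/E)².
At 95% confidence, z = 1.960.
n = (1.960 × 6.35 / 0.346)² = 1293.92
Round up: n = 1294.

1294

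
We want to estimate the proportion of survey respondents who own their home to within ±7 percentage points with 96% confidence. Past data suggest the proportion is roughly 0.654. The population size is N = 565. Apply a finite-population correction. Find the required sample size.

For a proportion with margin E = 0.07 at 96% confidence, z = 2.054.
n = p̂(1−p̂)(z/E)² = 0.654 × 0.346 × (2.054/0.07)² = 194.83 — call this n₀.
Finite-population correction with N = 565: n = n₀ / (1 + (n₀−1)/N) = 194.83 / 1.343 = 145.07
Round up: n = 146.

146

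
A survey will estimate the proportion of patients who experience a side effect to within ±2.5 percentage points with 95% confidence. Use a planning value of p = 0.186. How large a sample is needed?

931

For a proportion with margin E = 0.025 at 95% confidence, z = 1.960.
n = p̂(1−p̂)(z/E)² = 0.186 × 0.814 × (1.960/0.025)² = 930.61
Round up: n = 931.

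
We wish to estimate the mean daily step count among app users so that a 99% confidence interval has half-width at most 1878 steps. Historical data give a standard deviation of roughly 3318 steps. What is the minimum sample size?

21

For a mean, the margin of error is E = z·σ/√n, so n = (zσ/E)².
At 99% confidence, z = 2.576.
n = (2.576 × 3318 / 1878)² = 20.71
Round up: n = 21.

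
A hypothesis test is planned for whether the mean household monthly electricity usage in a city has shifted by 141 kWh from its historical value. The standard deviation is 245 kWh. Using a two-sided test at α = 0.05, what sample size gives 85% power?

For a one-sample z-test, n = ((z_{α/2} + z_β)·σ/δ)².
z_{α/2} = 1.960 (two-sided α = 0.05); z_β = 1.036 (power 85% → β = 0.15).
n = (2.996 × 245 / 141)² = 27.10
Round up: n = 28.

n = 28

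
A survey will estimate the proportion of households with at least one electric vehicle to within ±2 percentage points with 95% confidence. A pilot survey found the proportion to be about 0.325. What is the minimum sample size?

2107

For a proportion with margin E = 0.02 at 95% confidence, z = 1.960.
n = p̂(1−p̂)(z/E)² = 0.325 × 0.675 × (1.960/0.02)² = 2106.88
Round up: n = 2107.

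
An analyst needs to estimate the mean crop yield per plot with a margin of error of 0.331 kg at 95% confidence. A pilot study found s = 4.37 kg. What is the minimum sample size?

670

For a mean, the margin of error is E = z·σ/√n, so n = (zσ/E)².
At 95% confidence, z = 1.960.
n = (1.960 × 4.37 / 0.331)² = 669.61
Round up: n = 670.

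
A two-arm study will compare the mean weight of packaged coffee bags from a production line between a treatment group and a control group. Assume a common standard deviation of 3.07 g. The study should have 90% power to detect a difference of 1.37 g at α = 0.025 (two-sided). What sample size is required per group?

125 per group

For two equal groups, n per group = 2·((z_{α/2} + z_β)·σ/δ)².
z_{α/2} = 2.241; z_β = 1.282 (power 90%).
n = 2 × (3.523 × 3.07 / 1.37)² = 2 × 62.32 = 124.64
Round up: n = 125 per group.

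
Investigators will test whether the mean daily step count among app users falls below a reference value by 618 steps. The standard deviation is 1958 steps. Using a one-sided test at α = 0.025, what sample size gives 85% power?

91

For a one-sample z-test, n = ((z_α + z_β)·σ/δ)².
z_α = 1.960 (one-sided α = 0.025); z_β = 1.036 (power 85% → β = 0.15).
n = (2.996 × 1958 / 618)² = 90.10
Round up: n = 91.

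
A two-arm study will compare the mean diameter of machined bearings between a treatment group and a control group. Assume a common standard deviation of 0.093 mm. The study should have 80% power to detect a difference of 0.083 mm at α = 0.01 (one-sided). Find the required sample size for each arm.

For two equal groups, n per group = 2·((z_α + z_β)·σ/δ)².
z_α = 2.326; z_β = 0.842 (power 80%).
n = 2 × (3.168 × 0.093 / 0.083)² = 2 × 12.60 = 25.20
Round up: n = 26 per group.

26 per group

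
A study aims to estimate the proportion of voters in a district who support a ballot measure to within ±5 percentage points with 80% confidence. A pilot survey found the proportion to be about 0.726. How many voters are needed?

131

For a proportion with margin E = 0.05 at 80% confidence, z = 1.282.
n = p̂(1−p̂)(z/E)² = 0.726 × 0.274 × (1.282/0.05)² = 130.77
Round up: n = 131.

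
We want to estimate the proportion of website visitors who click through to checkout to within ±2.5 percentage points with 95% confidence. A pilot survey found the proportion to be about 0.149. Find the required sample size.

For a proportion with margin E = 0.025 at 95% confidence, z = 1.960.
n = p̂(1−p̂)(z/E)² = 0.149 × 0.851 × (1.960/0.025)² = 779.38
Round up: n = 780.

780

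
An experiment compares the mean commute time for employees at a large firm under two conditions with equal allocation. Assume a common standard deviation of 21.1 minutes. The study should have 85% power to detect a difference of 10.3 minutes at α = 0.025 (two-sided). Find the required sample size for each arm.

91 per group

For two equal groups, n per group = 2·((z_{α/2} + z_β)·σ/δ)².
z_{α/2} = 2.241; z_β = 1.036 (power 85%).
n = 2 × (3.277 × 21.1 / 10.3)² = 2 × 45.07 = 90.14
Round up: n = 91 per group.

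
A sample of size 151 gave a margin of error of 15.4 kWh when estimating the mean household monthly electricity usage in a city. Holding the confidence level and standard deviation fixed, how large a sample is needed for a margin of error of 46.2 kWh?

Margin of error scales as 1/√n, so n₂ = n₁·(E₁/E₂)².
n₂ = 151 × (15.4/46.2)² = 151 × 0.1111 = 16.78
Round up: n₂ = 17.

17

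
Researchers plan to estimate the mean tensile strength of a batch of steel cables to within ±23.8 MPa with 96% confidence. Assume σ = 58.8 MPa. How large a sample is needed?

n = 26

For a mean, the margin of error is E = z·σ/√n, so n = (zσ/E)².
At 96% confidence, z = 2.054.
n = (2.054 × 58.8 / 23.8)² = 25.75
Round up: n = 26.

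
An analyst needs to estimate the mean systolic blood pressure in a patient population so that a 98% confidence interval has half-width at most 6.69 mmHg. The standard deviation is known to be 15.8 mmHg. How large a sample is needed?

31

For a mean, the margin of error is E = z·σ/√n, so n = (zσ/E)².
At 98% confidence, z = 2.326.
n = (2.326 × 15.8 / 6.69)² = 30.18
Round up: n = 31.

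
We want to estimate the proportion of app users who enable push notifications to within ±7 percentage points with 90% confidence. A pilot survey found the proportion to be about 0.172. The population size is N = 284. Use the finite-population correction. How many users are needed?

For a proportion with margin E = 0.07 at 90% confidence, z = 1.645.
n = p̂(1−p̂)(z/E)² = 0.172 × 0.828 × (1.645/0.07)² = 78.65 — call this n₀.
Finite-population correction with N = 284: n = n₀ / (1 + (n₀−1)/N) = 78.65 / 1.273 = 61.78
Round up: n = 62.

62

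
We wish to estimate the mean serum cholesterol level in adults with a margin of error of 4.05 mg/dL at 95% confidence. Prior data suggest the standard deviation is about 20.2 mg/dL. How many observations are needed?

n = 96

For a mean, the margin of error is E = z·σ/√n, so n = (zσ/E)².
At 95% confidence, z = 1.960.
n = (1.960 × 20.2 / 4.05)² = 95.57
Round up: n = 96.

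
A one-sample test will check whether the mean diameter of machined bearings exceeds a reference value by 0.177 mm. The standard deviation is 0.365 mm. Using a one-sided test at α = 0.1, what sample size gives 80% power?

n = 20

For a one-sample z-test, n = ((z_α + z_β)·σ/δ)².
z_α = 1.282 (one-sided α = 0.1); z_β = 0.842 (power 80% → β = 0.2).
n = (2.124 × 0.365 / 0.177)² = 19.18
Round up: n = 20.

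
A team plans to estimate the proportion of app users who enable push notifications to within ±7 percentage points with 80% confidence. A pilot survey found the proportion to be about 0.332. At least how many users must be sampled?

75

For a proportion with margin E = 0.07 at 80% confidence, z = 1.282.
n = p̂(1−p̂)(z/E)² = 0.332 × 0.668 × (1.282/0.07)² = 74.39
Round up: n = 75.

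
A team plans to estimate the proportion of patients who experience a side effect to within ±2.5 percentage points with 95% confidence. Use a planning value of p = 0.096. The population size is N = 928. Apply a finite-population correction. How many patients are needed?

For a proportion with margin E = 0.025 at 95% confidence, z = 1.960.
n = p̂(1−p̂)(z/E)² = 0.096 × 0.904 × (1.960/0.025)² = 533.42 — call this n₀.
Finite-population correction with N = 928: n = n₀ / (1 + (n₀−1)/N) = 533.42 / 1.574 = 338.89
Round up: n = 339.

339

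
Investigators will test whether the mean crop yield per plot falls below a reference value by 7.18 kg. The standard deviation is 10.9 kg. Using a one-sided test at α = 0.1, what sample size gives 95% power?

For a one-sample z-test, n = ((z_α + z_β)·σ/δ)².
z_α = 1.282 (one-sided α = 0.1); z_β = 1.645 (power 95% → β = 0.05).
n = (2.927 × 10.9 / 7.18)² = 19.74
Round up: n = 20.

20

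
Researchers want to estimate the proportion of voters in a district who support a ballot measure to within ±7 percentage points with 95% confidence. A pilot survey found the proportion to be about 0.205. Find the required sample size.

For a proportion with margin E = 0.07 at 95% confidence, z = 1.960.
n = p̂(1−p̂)(z/E)² = 0.205 × 0.795 × (1.960/0.07)² = 127.77
Round up: n = 128.

n = 128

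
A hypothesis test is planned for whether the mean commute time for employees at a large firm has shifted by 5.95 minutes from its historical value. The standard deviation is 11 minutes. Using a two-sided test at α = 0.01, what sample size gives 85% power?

45

For a one-sample z-test, n = ((z_{α/2} + z_β)·σ/δ)².
z_{α/2} = 2.576 (two-sided α = 0.01); z_β = 1.036 (power 85% → β = 0.15).
n = (3.612 × 11 / 5.95)² = 44.59
Round up: n = 45.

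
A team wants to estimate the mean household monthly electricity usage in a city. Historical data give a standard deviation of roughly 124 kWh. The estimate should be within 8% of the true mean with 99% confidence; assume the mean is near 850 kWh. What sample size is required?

23

For a mean, the margin of error is E = z·σ/√n, so n = (zσ/E)².
At 99% confidence, z = 2.576.
E = 8% of 850 = 68 kWh.
n = (2.576 × 124 / 68)² = 22.07
Round up: n = 23.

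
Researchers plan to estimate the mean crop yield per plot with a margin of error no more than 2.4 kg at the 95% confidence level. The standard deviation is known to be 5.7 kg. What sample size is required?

For a mean, the margin of error is E = z·σ/√n, so n = (zσ/E)².
At 95% confidence, z = 1.960.
n = (1.960 × 5.7 / 2.4)² = 21.67
Round up: n = 22.

n = 22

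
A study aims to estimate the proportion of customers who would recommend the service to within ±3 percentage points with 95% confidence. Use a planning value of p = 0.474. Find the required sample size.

For a proportion with margin E = 0.03 at 95% confidence, z = 1.960.
n = p̂(1−p̂)(z/E)² = 0.474 × 0.526 × (1.960/0.03)² = 1064.23
Round up: n = 1065.

n = 1065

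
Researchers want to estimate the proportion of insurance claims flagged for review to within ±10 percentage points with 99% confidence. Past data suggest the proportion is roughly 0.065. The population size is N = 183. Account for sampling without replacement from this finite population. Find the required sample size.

For a proportion with margin E = 0.1 at 99% confidence, z = 2.576.
n = p̂(1−p̂)(z/E)² = 0.065 × 0.935 × (2.576/0.1)² = 40.33 — call this n₀.
Finite-population correction with N = 183: n = n₀ / (1 + (n₀−1)/N) = 40.33 / 1.215 = 33.19
Round up: n = 34.

n = 34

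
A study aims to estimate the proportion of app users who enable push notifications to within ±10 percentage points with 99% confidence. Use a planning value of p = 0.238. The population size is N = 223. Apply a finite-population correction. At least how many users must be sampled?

79

For a proportion with margin E = 0.1 at 99% confidence, z = 2.576.
n = p̂(1−p̂)(z/E)² = 0.238 × 0.762 × (2.576/0.1)² = 120.34 — call this n₀.
Finite-population correction with N = 223: n = n₀ / (1 + (n₀−1)/N) = 120.34 / 1.535 = 78.40
Round up: n = 79.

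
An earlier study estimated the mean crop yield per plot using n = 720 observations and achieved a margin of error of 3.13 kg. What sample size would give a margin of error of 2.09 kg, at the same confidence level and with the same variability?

1615

Margin of error scales as 1/√n, so n₂ = n₁·(E₁/E₂)².
n₂ = 720 × (3.13/2.09)² = 720 × 2.243 = 1614.96
Round up: n₂ = 1615.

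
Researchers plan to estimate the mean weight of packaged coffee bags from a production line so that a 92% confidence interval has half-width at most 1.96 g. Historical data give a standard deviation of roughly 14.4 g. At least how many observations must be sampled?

166

For a mean, the margin of error is E = z·σ/√n, so n = (zσ/E)².
At 92% confidence, z = 1.751.
n = (1.751 × 14.4 / 1.96)² = 165.50
Round up: n = 166.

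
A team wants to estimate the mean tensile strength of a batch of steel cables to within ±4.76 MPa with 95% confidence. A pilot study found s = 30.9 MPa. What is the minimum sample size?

n = 162

For a mean, the margin of error is E = z·σ/√n, so n = (zσ/E)².
At 95% confidence, z = 1.960.
n = (1.960 × 30.9 / 4.76)² = 161.89
Round up: n = 162.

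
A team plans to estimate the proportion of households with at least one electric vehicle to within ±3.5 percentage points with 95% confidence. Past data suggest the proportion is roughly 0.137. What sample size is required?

371

For a proportion with margin E = 0.035 at 95% confidence, z = 1.960.
n = p̂(1−p̂)(z/E)² = 0.137 × 0.863 × (1.960/0.035)² = 370.77
Round up: n = 371.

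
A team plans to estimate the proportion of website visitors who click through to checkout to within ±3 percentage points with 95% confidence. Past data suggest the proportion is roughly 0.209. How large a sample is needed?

For a proportion with margin E = 0.03 at 95% confidence, z = 1.960.
n = p̂(1−p̂)(z/E)² = 0.209 × 0.791 × (1.960/0.03)² = 705.65
Round up: n = 706.

706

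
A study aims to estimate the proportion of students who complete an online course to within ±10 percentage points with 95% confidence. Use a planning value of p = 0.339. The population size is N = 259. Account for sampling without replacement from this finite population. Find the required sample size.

n = 65

For a proportion with margin E = 0.1 at 95% confidence, z = 1.960.
n = p̂(1−p̂)(z/E)² = 0.339 × 0.661 × (1.960/0.1)² = 86.08 — call this n₀.
Finite-population correction with N = 259: n = n₀ / (1 + (n₀−1)/N) = 86.08 / 1.328 = 64.82
Round up: n = 65.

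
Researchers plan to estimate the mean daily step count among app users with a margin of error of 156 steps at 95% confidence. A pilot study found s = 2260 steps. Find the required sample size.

For a mean, the margin of error is E = z·σ/√n, so n = (zσ/E)².
At 95% confidence, z = 1.960.
n = (1.960 × 2260 / 156)² = 806.27
Round up: n = 807.

807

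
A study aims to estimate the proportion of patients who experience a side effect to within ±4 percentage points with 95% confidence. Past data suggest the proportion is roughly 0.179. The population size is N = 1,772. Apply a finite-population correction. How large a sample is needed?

295

For a proportion with margin E = 0.04 at 95% confidence, z = 1.960.
n = p̂(1−p̂)(z/E)² = 0.179 × 0.821 × (1.960/0.04)² = 352.85 — call this n₀.
Finite-population correction with N = 1,772: n = n₀ / (1 + (n₀−1)/N) = 352.85 / 1.199 = 294.29
Round up: n = 295.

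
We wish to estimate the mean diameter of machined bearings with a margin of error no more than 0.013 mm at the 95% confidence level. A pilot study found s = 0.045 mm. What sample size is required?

n = 47

For a mean, the margin of error is E = z·σ/√n, so n = (zσ/E)².
At 95% confidence, z = 1.960.
n = (1.960 × 0.045 / 0.013)² = 46.03
Round up: n = 47.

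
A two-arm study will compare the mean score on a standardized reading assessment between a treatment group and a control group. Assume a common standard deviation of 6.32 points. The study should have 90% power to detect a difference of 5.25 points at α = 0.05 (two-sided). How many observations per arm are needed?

For two equal groups, n per group = 2·((z_{α/2} + z_β)·σ/δ)².
z_{α/2} = 1.960; z_β = 1.282 (power 90%).
n = 2 × (3.242 × 6.32 / 5.25)² = 2 × 15.23 = 30.46
Round up: n = 31 per group.

31 per group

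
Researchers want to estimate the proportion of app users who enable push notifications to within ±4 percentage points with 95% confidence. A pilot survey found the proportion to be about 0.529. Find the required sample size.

599

For a proportion with margin E = 0.04 at 95% confidence, z = 1.960.
n = p̂(1−p̂)(z/E)² = 0.529 × 0.471 × (1.960/0.04)² = 598.23
Round up: n = 599.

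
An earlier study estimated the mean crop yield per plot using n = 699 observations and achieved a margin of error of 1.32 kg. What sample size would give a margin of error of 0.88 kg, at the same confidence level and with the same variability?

Margin of error scales as 1/√n, so n₂ = n₁·(E₁/E₂)².
n₂ = 699 × (1.32/0.88)² = 699 × 2.25 = 1572.75
Round up: n₂ = 1573.

n = 1573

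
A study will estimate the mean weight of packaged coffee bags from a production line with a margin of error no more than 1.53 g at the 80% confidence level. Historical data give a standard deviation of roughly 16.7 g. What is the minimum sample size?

For a mean, the margin of error is E = z·σ/√n, so n = (zσ/E)².
At 80% confidence, z = 1.282.
n = (1.282 × 16.7 / 1.53)² = 195.81
Round up: n = 196.

n = 196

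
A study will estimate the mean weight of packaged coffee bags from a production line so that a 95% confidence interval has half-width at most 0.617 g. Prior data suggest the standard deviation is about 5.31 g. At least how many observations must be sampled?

285

For a mean, the margin of error is E = z·σ/√n, so n = (zσ/E)².
At 95% confidence, z = 1.960.
n = (1.960 × 5.31 / 0.617)² = 284.53
Round up: n = 285.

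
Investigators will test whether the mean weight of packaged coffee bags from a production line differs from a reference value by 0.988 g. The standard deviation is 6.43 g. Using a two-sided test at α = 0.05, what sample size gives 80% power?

333

For a one-sample z-test, n = ((z_{α/2} + z_β)·σ/δ)².
z_{α/2} = 1.960 (two-sided α = 0.05); z_β = 0.842 (power 80% → β = 0.2).
n = (2.802 × 6.43 / 0.988)² = 332.54
Round up: n = 333.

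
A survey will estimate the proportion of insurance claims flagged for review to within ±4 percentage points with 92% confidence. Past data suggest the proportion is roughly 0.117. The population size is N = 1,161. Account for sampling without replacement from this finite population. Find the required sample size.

For a proportion with margin E = 0.04 at 92% confidence, z = 1.751.
n = p̂(1−p̂)(z/E)² = 0.117 × 0.883 × (1.751/0.04)² = 197.97 — call this n₀.
Finite-population correction with N = 1,161: n = n₀ / (1 + (n₀−1)/N) = 197.97 / 1.17 = 169.21
Round up: n = 170.

170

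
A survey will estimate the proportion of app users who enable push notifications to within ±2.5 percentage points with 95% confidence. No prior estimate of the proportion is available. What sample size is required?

For a proportion with margin E = 0.025 at 95% confidence, z = 1.960.
With no prior estimate, use p = 0.5, which maximizes p(1−p) at 0.25.
n = 0.25 × (z/E)² = 0.25 × (1.960/0.025)² = 1536.64
Round up: n = 1537.

1537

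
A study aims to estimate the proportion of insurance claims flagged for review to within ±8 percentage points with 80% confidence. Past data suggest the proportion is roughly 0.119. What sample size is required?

For a proportion with margin E = 0.08 at 80% confidence, z = 1.282.
n = p̂(1−p̂)(z/E)² = 0.119 × 0.881 × (1.282/0.08)² = 26.92
Round up: n = 27.

27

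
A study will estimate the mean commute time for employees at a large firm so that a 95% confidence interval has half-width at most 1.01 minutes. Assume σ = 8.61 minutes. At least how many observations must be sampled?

For a mean, the margin of error is E = z·σ/√n, so n = (zσ/E)².
At 95% confidence, z = 1.960.
n = (1.960 × 8.61 / 1.01)² = 279.17
Round up: n = 280.

280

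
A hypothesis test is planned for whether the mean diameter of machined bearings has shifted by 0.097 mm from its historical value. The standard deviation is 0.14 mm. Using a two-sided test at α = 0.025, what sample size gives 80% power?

20

For a one-sample z-test, n = ((z_{α/2} + z_β)·σ/δ)².
z_{α/2} = 2.241 (two-sided α = 0.025); z_β = 0.842 (power 80% → β = 0.2).
n = (3.083 × 0.14 / 0.097)² = 19.80
Round up: n = 20.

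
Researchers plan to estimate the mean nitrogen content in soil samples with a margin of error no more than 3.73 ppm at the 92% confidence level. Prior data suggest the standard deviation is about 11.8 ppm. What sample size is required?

31

For a mean, the margin of error is E = z·σ/√n, so n = (zσ/E)².
At 92% confidence, z = 1.751.
n = (1.751 × 11.8 / 3.73)² = 30.68
Round up: n = 31.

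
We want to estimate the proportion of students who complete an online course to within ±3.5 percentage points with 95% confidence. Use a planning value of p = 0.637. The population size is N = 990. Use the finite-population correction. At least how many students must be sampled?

For a proportion with margin E = 0.035 at 95% confidence, z = 1.960.
n = p̂(1−p̂)(z/E)² = 0.637 × 0.363 × (1.960/0.035)² = 725.14 — call this n₀.
Finite-population correction with N = 990: n = n₀ / (1 + (n₀−1)/N) = 725.14 / 1.731 = 418.91
Round up: n = 419.

419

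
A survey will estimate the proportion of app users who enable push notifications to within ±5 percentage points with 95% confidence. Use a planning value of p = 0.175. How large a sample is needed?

222

For a proportion with margin E = 0.05 at 95% confidence, z = 1.960.
n = p̂(1−p̂)(z/E)² = 0.175 × 0.825 × (1.960/0.05)² = 221.85
Round up: n = 222.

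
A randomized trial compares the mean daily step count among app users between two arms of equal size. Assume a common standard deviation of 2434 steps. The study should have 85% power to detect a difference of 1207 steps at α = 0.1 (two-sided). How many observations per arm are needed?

59 per group

For two equal groups, n per group = 2·((z_{α/2} + z_β)·σ/δ)².
z_{α/2} = 1.645; z_β = 1.036 (power 85%).
n = 2 × (2.681 × 2434 / 1207)² = 2 × 29.23 = 58.46
Round up: n = 59 per group.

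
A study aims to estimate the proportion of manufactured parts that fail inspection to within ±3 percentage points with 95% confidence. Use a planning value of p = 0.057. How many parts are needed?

n = 230

For a proportion with margin E = 0.03 at 95% confidence, z = 1.960.
n = p̂(1−p̂)(z/E)² = 0.057 × 0.943 × (1.960/0.03)² = 229.43
Round up: n = 230.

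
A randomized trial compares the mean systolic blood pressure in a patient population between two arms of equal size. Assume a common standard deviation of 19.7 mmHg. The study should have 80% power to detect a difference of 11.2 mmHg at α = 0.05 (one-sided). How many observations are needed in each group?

For two equal groups, n per group = 2·((z_α + z_β)·σ/δ)².
z_α = 1.645; z_β = 0.842 (power 80%).
n = 2 × (2.487 × 19.7 / 11.2)² = 2 × 19.14 = 38.28
Round up: n = 39 per group.

39 per group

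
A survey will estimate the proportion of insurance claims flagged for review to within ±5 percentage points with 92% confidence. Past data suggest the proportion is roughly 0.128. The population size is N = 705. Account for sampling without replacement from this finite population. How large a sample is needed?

For a proportion with margin E = 0.05 at 92% confidence, z = 1.751.
n = p̂(1−p̂)(z/E)² = 0.128 × 0.872 × (1.751/0.05)² = 136.89 — call this n₀.
Finite-population correction with N = 705: n = n₀ / (1 + (n₀−1)/N) = 136.89 / 1.193 = 114.74
Round up: n = 115.

115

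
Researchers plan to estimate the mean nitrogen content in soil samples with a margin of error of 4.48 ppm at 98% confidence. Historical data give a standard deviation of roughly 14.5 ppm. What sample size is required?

57

For a mean, the margin of error is E = z·σ/√n, so n = (zσ/E)².
At 98% confidence, z = 2.326.
n = (2.326 × 14.5 / 4.48)² = 56.68
Round up: n = 57.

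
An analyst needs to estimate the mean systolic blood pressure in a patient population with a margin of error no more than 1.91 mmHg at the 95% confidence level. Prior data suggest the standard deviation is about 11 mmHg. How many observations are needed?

For a mean, the margin of error is E = z·σ/√n, so n = (zσ/E)².
At 95% confidence, z = 1.960.
n = (1.960 × 11 / 1.91)² = 127.42
Round up: n = 128.

128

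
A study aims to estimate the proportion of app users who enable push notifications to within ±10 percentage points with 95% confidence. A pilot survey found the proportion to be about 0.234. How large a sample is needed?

69

For a proportion with margin E = 0.1 at 95% confidence, z = 1.960.
n = p̂(1−p̂)(z/E)² = 0.234 × 0.766 × (1.960/0.1)² = 68.86
Round up: n = 69.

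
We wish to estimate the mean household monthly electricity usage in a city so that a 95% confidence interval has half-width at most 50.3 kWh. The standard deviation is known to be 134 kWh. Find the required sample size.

For a mean, the margin of error is E = z·σ/√n, so n = (zσ/E)².
At 95% confidence, z = 1.960.
n = (1.960 × 134 / 50.3)² = 27.26
Round up: n = 28.

n = 28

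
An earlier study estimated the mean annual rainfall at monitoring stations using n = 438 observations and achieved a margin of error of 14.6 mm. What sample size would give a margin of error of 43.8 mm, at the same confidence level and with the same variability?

Margin of error scales as 1/√n, so n₂ = n₁·(E₁/E₂)².
n₂ = 438 × (14.6/43.8)² = 438 × 0.1111 = 48.66
Round up: n₂ = 49.

n = 49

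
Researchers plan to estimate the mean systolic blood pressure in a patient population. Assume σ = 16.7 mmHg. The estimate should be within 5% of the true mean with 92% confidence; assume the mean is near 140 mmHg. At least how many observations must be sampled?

18

For a mean, the margin of error is E = z·σ/√n, so n = (zσ/E)².
At 92% confidence, z = 1.751.
E = 5% of 140 = 7 mmHg.
n = (1.751 × 16.7 / 7)² = 17.45
Round up: n = 18.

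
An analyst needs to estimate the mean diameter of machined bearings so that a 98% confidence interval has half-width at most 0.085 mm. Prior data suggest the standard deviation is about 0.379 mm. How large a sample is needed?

For a mean, the margin of error is E = z·σ/√n, so n = (zσ/E)².
At 98% confidence, z = 2.326.
n = (2.326 × 0.379 / 0.085)² = 107.56
Round up: n = 108.

108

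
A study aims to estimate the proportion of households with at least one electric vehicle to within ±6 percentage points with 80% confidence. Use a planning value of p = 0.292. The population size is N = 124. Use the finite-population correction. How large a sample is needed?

n = 54

For a proportion with margin E = 0.06 at 80% confidence, z = 1.282.
n = p̂(1−p̂)(z/E)² = 0.292 × 0.708 × (1.282/0.06)² = 94.38 — call this n₀.
Finite-population correction with N = 124: n = n₀ / (1 + (n₀−1)/N) = 94.38 / 1.753 = 53.84
Round up: n = 54.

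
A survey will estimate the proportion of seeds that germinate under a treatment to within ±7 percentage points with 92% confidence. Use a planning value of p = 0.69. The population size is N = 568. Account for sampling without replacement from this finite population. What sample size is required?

109

For a proportion with margin E = 0.07 at 92% confidence, z = 1.751.
n = p̂(1−p̂)(z/E)² = 0.69 × 0.31 × (1.751/0.07)² = 133.84 — call this n₀.
Finite-population correction with N = 568: n = n₀ / (1 + (n₀−1)/N) = 133.84 / 1.234 = 108.46
Round up: n = 109.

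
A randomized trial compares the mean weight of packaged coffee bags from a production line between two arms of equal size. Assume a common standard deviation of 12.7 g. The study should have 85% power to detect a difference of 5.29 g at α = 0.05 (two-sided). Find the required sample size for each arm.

For two equal groups, n per group = 2·((z_{α/2} + z_β)·σ/δ)².
z_{α/2} = 1.960; z_β = 1.036 (power 85%).
n = 2 × (2.996 × 12.7 / 5.29)² = 2 × 51.73 = 103.46
Round up: n = 104 per group.

104 per group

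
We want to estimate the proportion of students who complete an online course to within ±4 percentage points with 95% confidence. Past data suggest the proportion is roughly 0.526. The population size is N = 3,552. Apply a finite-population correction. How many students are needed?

513

For a proportion with margin E = 0.04 at 95% confidence, z = 1.960.
n = p̂(1−p̂)(z/E)² = 0.526 × 0.474 × (1.960/0.04)² = 598.63 — call this n₀.
Finite-population correction with N = 3,552: n = n₀ / (1 + (n₀−1)/N) = 598.63 / 1.168 = 512.53
Round up: n = 513.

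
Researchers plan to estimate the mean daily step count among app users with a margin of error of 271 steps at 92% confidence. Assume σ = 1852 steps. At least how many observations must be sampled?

For a mean, the margin of error is E = z·σ/√n, so n = (zσ/E)².
At 92% confidence, z = 1.751.
n = (1.751 × 1852 / 271)² = 143.19
Round up: n = 144.

144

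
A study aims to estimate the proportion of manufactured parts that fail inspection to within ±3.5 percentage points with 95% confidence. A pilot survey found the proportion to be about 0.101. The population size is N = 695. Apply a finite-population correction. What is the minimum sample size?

For a proportion with margin E = 0.035 at 95% confidence, z = 1.960.
n = p̂(1−p̂)(z/E)² = 0.101 × 0.899 × (1.960/0.035)² = 284.75 — call this n₀.
Finite-population correction with N = 695: n = n₀ / (1 + (n₀−1)/N) = 284.75 / 1.408 = 202.24
Round up: n = 203.

n = 203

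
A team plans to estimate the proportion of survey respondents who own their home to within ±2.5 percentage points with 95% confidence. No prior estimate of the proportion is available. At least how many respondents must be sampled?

n = 1537

For a proportion with margin E = 0.025 at 95% confidence, z = 1.960.
With no prior estimate, use p = 0.5, which maximizes p(1−p) at 0.25.
n = 0.25 × (z/E)² = 0.25 × (1.960/0.025)² = 1536.64
Round up: n = 1537.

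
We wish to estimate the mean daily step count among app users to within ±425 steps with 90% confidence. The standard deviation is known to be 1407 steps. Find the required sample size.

n = 30

For a mean, the margin of error is E = z·σ/√n, so n = (zσ/E)².
At 90% confidence, z = 1.645.
n = (1.645 × 1407 / 425)² = 29.66
Round up: n = 30.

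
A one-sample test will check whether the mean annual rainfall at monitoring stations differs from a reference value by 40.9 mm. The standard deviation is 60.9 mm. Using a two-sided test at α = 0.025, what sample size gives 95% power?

34

For a one-sample z-test, n = ((z_{α/2} + z_β)·σ/δ)².
z_{α/2} = 2.241 (two-sided α = 0.025); z_β = 1.645 (power 95% → β = 0.05).
n = (3.886 × 60.9 / 40.9)² = 33.48
Round up: n = 34.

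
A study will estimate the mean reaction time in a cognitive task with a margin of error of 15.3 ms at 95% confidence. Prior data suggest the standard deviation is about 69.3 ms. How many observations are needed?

79

For a mean, the margin of error is E = z·σ/√n, so n = (zσ/E)².
At 95% confidence, z = 1.960.
n = (1.960 × 69.3 / 15.3)² = 78.81
Round up: n = 79.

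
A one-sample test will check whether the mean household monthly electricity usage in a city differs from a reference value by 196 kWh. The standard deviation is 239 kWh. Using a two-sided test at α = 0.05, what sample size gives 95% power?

For a one-sample z-test, n = ((z_{α/2} + z_β)·σ/δ)².
z_{α/2} = 1.960 (two-sided α = 0.05); z_β = 1.645 (power 95% → β = 0.05).
n = (3.605 × 239 / 196)² = 19.32
Round up: n = 20.

20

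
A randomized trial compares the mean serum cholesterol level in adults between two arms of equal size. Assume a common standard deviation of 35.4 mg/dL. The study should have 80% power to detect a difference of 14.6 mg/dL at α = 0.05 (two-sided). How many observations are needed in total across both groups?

186 total

For two equal groups, n per group = 2·((z_{α/2} + z_β)·σ/δ)².
z_{α/2} = 1.960; z_β = 0.842 (power 80%).
n = 2 × (2.802 × 35.4 / 14.6)² = 2 × 46.16 = 92.32
Round up: n = 93 per group.
Total across both groups: 2 × 93 = 186.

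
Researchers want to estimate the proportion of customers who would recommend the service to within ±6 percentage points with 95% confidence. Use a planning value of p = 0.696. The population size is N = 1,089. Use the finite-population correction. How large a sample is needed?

188

For a proportion with margin E = 0.06 at 95% confidence, z = 1.960.
n = p̂(1−p̂)(z/E)² = 0.696 × 0.304 × (1.960/0.06)² = 225.78 — call this n₀.
Finite-population correction with N = 1,089: n = n₀ / (1 + (n₀−1)/N) = 225.78 / 1.206 = 187.21
Round up: n = 188.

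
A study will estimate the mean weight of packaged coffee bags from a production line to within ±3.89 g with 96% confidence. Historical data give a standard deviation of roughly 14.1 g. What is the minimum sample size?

For a mean, the margin of error is E = z·σ/√n, so n = (zσ/E)².
At 96% confidence, z = 2.054.
n = (2.054 × 14.1 / 3.89)² = 55.43
Round up: n = 56.

56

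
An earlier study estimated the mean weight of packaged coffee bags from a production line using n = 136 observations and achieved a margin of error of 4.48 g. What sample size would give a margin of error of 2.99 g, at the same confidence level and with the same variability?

306

Margin of error scales as 1/√n, so n₂ = n₁·(E₁/E₂)².
n₂ = 136 × (4.48/2.99)² = 136 × 2.245 = 305.32
Round up: n₂ = 306.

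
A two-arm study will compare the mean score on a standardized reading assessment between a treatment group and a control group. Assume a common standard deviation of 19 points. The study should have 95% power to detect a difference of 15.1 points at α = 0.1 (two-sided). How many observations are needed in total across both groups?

For two equal groups, n per group = 2·((z_{α/2} + z_β)·σ/δ)².
z_{α/2} = 1.645; z_β = 1.645 (power 95%).
n = 2 × (3.290 × 19 / 15.1)² = 2 × 17.14 = 34.28
Round up: n = 35 per group.
Total across both groups: 2 × 35 = 70.

70 total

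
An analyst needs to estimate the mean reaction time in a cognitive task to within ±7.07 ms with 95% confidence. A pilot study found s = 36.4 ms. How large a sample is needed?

102

For a mean, the margin of error is E = z·σ/√n, so n = (zσ/E)².
At 95% confidence, z = 1.960.
n = (1.960 × 36.4 / 7.07)² = 101.83
Round up: n = 102.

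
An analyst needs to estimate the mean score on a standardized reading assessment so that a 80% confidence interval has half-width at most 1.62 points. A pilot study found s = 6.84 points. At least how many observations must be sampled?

For a mean, the margin of error is E = z·σ/√n, so n = (zσ/E)².
At 80% confidence, z = 1.282.
n = (1.282 × 6.84 / 1.62)² = 29.30
Round up: n = 30.

30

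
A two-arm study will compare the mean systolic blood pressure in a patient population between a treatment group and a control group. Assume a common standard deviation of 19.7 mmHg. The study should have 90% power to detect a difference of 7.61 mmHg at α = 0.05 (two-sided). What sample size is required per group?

141 per group

For two equal groups, n per group = 2·((z_{α/2} + z_β)·σ/δ)².
z_{α/2} = 1.960; z_β = 1.282 (power 90%).
n = 2 × (3.242 × 19.7 / 7.61)² = 2 × 70.44 = 140.88
Round up: n = 141 per group.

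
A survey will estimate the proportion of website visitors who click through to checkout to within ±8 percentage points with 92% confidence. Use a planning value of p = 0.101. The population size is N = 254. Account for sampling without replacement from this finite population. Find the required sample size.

For a proportion with margin E = 0.08 at 92% confidence, z = 1.751.
n = p̂(1−p̂)(z/E)² = 0.101 × 0.899 × (1.751/0.08)² = 43.50 — call this n₀.
Finite-population correction with N = 254: n = n₀ / (1 + (n₀−1)/N) = 43.50 / 1.167 = 37.28
Round up: n = 38.

38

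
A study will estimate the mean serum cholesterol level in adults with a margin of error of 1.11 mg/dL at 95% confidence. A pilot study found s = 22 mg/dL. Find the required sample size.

n = 1510

For a mean, the margin of error is E = z·σ/√n, so n = (zσ/E)².
At 95% confidence, z = 1.960.
n = (1.960 × 22 / 1.11)² = 1509.08
Round up: n = 1510.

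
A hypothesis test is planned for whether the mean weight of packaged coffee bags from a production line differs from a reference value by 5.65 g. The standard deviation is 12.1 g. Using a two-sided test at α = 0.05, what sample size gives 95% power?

For a one-sample z-test, n = ((z_{α/2} + z_β)·σ/δ)².
z_{α/2} = 1.960 (two-sided α = 0.05); z_β = 1.645 (power 95% → β = 0.05).
n = (3.605 × 12.1 / 5.65)² = 59.61
Round up: n = 60.

60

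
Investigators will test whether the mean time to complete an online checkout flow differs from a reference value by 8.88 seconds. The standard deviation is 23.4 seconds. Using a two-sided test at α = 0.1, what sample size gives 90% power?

n = 60

For a one-sample z-test, n = ((z_{α/2} + z_β)·σ/δ)².
z_{α/2} = 1.645 (two-sided α = 0.1); z_β = 1.282 (power 90% → β = 0.1).
n = (2.927 × 23.4 / 8.88)² = 59.49
Round up: n = 60.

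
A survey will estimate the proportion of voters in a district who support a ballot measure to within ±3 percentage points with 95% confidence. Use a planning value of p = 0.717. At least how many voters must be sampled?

867

For a proportion with margin E = 0.03 at 95% confidence, z = 1.960.
n = p̂(1−p̂)(z/E)² = 0.717 × 0.283 × (1.960/0.03)² = 866.11
Round up: n = 867.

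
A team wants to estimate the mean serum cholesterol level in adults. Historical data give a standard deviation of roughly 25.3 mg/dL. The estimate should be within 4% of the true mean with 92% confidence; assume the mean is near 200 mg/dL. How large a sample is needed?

For a mean, the margin of error is E = z·σ/√n, so n = (zσ/E)².
At 92% confidence, z = 1.751.
E = 4% of 200 = 8 mg/dL.
n = (1.751 × 25.3 / 8)² = 30.66
Round up: n = 31.

n = 31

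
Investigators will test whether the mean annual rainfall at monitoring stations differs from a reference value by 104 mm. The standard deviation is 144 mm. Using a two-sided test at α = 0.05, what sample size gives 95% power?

For a one-sample z-test, n = ((z_{α/2} + z_β)·σ/δ)².
z_{α/2} = 1.960 (two-sided α = 0.05); z_β = 1.645 (power 95% → β = 0.05).
n = (3.605 × 144 / 104)² = 24.92
Round up: n = 25.

25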